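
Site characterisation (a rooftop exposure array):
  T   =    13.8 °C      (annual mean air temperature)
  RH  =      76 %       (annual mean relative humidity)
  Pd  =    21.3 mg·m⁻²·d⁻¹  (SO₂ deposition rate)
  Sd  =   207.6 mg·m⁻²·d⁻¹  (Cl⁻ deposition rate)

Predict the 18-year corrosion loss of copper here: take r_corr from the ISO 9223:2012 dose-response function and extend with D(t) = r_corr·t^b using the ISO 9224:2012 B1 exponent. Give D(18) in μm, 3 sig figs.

copper: f(T) = -0.080·(T−10) [T>10 °C] = -0.3040
  Pd branch = 0.0053·Pd^0.26·e^(0.059·RH+f) = 0.7674 μm/a
  Sd branch = 0.01025·Sd^0.27·e^(0.036·RH+0.049·T) = 1.313 μm/a
  r_corr = 0.7674 + 1.313 = 2.08 μm/a
Long-term exponent b (ISO 9224 Table 2, B1) = 0.667
  D(18) = 2.08 × 18^0.667 = 2.08 × 6.875 = 14.3 μm

D(18) = 14.3 μm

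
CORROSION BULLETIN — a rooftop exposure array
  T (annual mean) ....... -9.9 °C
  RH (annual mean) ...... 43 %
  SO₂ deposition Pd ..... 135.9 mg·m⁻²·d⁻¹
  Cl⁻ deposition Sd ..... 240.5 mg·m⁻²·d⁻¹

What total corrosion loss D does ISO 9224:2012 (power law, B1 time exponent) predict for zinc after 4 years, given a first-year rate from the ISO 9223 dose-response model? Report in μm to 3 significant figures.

D(4) = 1.92 μm

zinc: f(T) = +0.038·(T−10) [T≤10 °C] = -0.7562
  sulphur-dioxide contribution → 0.38 μm/a
  chloride contribution → 0.2422 μm/a
  total first-year rate 0.6223 μm/a
ISO 9224: D(t) = r_corr · t^b with b = 0.813 (zinc, B1)
  D(4) = 0.6223 × 4^0.813 = 0.6223 × 3.087 = 1.921 μm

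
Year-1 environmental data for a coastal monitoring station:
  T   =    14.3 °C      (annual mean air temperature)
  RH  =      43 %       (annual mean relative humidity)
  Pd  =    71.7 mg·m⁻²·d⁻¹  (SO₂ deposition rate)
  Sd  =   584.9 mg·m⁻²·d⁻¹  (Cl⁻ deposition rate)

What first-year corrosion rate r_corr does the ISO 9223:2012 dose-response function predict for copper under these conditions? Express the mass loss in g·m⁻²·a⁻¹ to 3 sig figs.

copper: temperature factor f = -0.080·(4.3) = -0.3440
  Pd branch = 0.0053·Pd^0.26·e^(0.059·RH+f) = 0.1443 μm/a
  Sd branch = 0.01025·Sd^0.27·e^(0.036·RH+0.049·T) = 0.5425 μm/a
  sum: 0.1443 + 0.5425 → r_corr = 0.6868 μm/a
Convert to mass loss: 0.6868 μm/a × 8.96 g/cm³ = 6.154 g·m⁻²·a⁻¹

r_corr = 6.15 g·m⁻²·a⁻¹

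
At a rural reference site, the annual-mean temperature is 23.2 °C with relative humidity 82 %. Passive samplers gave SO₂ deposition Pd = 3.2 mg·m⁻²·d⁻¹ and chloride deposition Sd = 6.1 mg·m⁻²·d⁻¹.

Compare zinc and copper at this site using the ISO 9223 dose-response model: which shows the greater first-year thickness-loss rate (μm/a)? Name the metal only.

copper

zinc: temperature factor f = -0.071·(13.2) = -0.9372
  SO₂ term: 0.0129·3.2^0.44·exp(0.046·82-0.9372) = 0.3664
  Sd branch = 0.0175·Sd^0.57·e^(0.008·RH+0.085·T) = 0.6792 μm/a
  r_corr = 0.3664 + 0.6792 = 1.046 μm/a
copper: f(T) = -0.080·(T−10) [T>10 °C] = -1.0560
  Pd branch = 0.0053·Pd^0.26·e^(0.059·RH+f) = 0.3149 μm/a
  Cl⁻ term: 0.01025·6.1^0.27·exp(0.036·82+0.049·23.2) = 0.9966
  r_corr = 0.3149 + 0.9966 = 1.311 μm/a
Ordering by μm/a: copper (1.31) > zinc (1.05)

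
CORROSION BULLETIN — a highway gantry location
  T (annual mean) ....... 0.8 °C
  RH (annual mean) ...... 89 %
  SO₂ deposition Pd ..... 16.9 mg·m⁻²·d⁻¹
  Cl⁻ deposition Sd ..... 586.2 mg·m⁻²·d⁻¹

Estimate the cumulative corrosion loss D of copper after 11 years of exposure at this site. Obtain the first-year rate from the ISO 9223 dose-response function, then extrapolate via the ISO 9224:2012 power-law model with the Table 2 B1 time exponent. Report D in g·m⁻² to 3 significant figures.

copper: f(T) = +0.126·(T−10) [T≤10 °C] = -1.1592
  sulphur-dioxide contribution → 0.6616 μm/a
  chloride contribution → 1.468 μm/a
  total first-year rate 2.129 μm/a
ISO 9224: D(t) = r_corr · t^b with b = 0.667 (copper, B1)
  D(11) = 2.129 × 11^0.667 = 2.129 × 4.95 = 10.54 μm
  Mass loss = 10.54 μm × 8.96 g/cm³ = 94.43 g·m⁻²

D(11) = 94.4 g·m⁻²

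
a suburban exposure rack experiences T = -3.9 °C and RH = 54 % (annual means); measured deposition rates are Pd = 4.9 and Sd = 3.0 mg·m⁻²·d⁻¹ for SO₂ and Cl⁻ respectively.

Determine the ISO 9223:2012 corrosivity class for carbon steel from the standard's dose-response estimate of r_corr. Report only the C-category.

C2

carbon steel: temperature factor f = +0.150·(-13.9) = -2.0850
  SO₂ term: 1.77·4.9^0.52·exp(0.02·54-2.0850) = 1.481
  Cl⁻ term: 0.102·3.0^0.62·exp(0.033·54+0.04·-3.9) = 1.025
  sum: 1.481 + 1.025 → r_corr = 2.505 μm/a
Category bounds: 1.3…25 μm/a bracket r_corr ⇒ C2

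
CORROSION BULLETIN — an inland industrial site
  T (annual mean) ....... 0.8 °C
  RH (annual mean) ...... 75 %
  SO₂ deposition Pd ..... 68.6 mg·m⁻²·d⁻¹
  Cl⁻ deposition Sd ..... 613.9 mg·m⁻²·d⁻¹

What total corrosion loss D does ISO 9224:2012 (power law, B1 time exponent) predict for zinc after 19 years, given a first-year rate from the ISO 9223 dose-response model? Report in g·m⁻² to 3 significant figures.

D(19) = 248 g·m⁻²

zinc: f(T) = +0.038·(T−10) [T≤10 °C] = -0.3496
  SO₂ term: 0.0129·68.6^0.44·exp(0.046·75-0.3496) = 1.841
  Sd branch = 0.0175·Sd^0.57·e^(0.008·RH+0.085·T) = 1.325 μm/a
  sum: 1.841 + 1.325 → r_corr = 3.166 μm/a
Power-law: D(19) = r_corr · 19^0.813
  D(19) = 3.166 × 19^0.813 = 3.166 × 10.96 = 34.69 μm
  Mass loss = 34.69 μm × 7.14 g/cm³ = 247.7 g·m⁻²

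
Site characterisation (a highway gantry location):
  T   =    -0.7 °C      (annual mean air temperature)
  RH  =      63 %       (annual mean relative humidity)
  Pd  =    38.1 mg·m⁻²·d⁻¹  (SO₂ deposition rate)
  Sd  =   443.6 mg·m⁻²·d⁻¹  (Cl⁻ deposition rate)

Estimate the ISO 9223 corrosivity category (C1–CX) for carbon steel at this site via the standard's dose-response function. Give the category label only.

C3

carbon steel: f(T) = +0.150·(T−10) [T≤10 °C] = -1.6050
  sulphur-dioxide contribution → 8.322 μm/a
  chloride contribution → 34.71 μm/a
  total first-year rate 43.03 μm/a
Category bounds: 25…50 μm/a bracket r_corr ⇒ C3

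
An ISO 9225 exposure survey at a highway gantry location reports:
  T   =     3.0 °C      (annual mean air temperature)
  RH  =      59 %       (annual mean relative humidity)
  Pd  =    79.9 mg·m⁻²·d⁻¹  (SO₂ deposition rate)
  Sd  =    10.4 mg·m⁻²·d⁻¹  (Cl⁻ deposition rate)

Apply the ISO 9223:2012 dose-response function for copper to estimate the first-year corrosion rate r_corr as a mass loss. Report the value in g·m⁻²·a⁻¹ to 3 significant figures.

r_corr = 3.67 g·m⁻²·a⁻¹

copper: T≤10 °C ⇒ hinge +0.126·(3.0−10) = -0.8820
  sulphur-dioxide contribution → 0.2227 μm/a
  chloride contribution → 0.1869 μm/a
  total first-year rate 0.4096 μm/a
Convert to mass loss: 0.4096 μm/a × 8.96 g/cm³ = 3.67 g·m⁻²·a⁻¹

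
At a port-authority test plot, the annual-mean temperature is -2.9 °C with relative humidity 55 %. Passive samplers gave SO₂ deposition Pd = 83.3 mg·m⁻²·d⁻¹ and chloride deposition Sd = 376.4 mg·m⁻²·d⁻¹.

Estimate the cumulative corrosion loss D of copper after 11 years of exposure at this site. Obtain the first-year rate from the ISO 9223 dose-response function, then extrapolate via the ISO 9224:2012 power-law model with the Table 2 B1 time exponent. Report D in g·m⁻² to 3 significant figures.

D(11) = 17.9 g·m⁻²

copper: f(T) = +0.126·(T−10) [T≤10 °C] = -1.6254
  SO₂ term: 0.0053·83.3^0.26·exp(0.059·55-1.6254) = 0.08453
  Sd branch = 0.01025·Sd^0.27·e^(0.036·RH+0.049·T) = 0.3194 μm/a
  sum: 0.08453 + 0.3194 → r_corr = 0.4039 μm/a
Power-law: D(11) = r_corr · 11^0.667
  D(11) = 0.4039 × 11^0.667 = 0.4039 × 4.95 = 2 μm
  Mass loss = 2 μm × 8.96 g/cm³ = 17.92 g·m⁻²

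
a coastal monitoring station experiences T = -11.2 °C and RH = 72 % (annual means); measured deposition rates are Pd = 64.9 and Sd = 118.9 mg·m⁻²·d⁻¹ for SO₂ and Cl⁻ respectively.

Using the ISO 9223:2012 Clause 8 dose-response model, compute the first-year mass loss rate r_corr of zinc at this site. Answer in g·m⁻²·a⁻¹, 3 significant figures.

r_corr = 8.39 g·m⁻²·a⁻¹

zinc: f(T) = +0.038·(T−10) [T≤10 °C] = -0.8056
  sulphur-dioxide contribution → 0.992 μm/a
  chloride contribution → 0.1831 μm/a
  total first-year rate 1.175 μm/a
Convert to mass loss: 1.175 μm/a × 7.14 g/cm³ = 8.39 g·m⁻²·a⁻¹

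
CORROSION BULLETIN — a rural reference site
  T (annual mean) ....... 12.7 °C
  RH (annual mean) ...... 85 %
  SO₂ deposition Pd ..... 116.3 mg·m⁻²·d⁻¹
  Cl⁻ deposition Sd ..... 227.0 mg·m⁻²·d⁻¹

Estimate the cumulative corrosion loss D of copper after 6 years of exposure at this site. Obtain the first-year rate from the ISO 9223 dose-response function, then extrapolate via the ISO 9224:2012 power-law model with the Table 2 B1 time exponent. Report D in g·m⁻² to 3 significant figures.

D(6) = 118 g·m⁻²

copper: T>10 °C ⇒ hinge -0.080·(12.7−10) = -0.2160
  Pd branch = 0.0053·Pd^0.26·e^(0.059·RH+f) = 2.216 μm/a
  Cl⁻ term: 0.01025·227.0^0.27·exp(0.036·85+0.049·12.7) = 1.762
  sum: 2.216 + 1.762 → r_corr = 3.978 μm/a
Power-law: D(6) = r_corr · 6^0.667
  D(6) = 3.978 × 6^0.667 = 3.978 × 3.304 = 13.14 μm
  Mass loss = 13.14 μm × 8.96 g/cm³ = 117.8 g·m⁻²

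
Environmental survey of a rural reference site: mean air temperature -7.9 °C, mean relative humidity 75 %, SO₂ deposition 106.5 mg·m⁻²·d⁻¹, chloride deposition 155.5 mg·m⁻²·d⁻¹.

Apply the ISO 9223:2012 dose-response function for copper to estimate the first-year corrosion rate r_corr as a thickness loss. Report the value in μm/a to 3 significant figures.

copper: T≤10 °C ⇒ hinge +0.126·(-7.9−10) = -2.2554
  SO₂ term: 0.0053·106.5^0.26·exp(0.059·75-2.2554) = 0.1562
  Sd branch = 0.01025·Sd^0.27·e^(0.036·RH+0.049·T) = 0.4045 μm/a
  r_corr = 0.1562 + 0.4045 = 0.5607 μm/a

r_corr = 0.561 μm/a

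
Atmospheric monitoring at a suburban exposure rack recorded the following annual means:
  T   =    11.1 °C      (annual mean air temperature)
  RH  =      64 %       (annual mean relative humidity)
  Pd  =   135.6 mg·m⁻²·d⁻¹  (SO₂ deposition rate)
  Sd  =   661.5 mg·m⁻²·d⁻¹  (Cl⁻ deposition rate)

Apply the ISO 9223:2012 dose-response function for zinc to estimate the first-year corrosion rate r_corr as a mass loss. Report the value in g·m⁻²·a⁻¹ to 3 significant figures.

r_corr = 35.7 g·m⁻²·a⁻¹

zinc: temperature factor f = -0.071·(1.1) = -0.0781
  sulphur-dioxide contribution → 1.965 μm/a
  chloride contribution → 3.04 μm/a
  ⇒ r_corr(zinc) = 5.005 μm/a
Convert to mass loss: 5.005 μm/a × 7.14 g/cm³ = 35.74 g·m⁻²·a⁻¹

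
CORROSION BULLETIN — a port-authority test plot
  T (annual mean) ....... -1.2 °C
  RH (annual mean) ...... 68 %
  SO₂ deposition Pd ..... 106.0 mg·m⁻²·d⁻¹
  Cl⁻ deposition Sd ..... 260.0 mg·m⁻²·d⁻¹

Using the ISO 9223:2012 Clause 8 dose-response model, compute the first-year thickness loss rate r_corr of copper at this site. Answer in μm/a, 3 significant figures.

r_corr = 0.742 μm/a

copper: temperature factor f = +0.126·(-11.2) = -1.4112
  SO₂ term: 0.0053·106.0^0.26·exp(0.059·68-1.4112) = 0.2401
  Sd branch = 0.01025·Sd^0.27·e^(0.036·RH+0.049·T) = 0.5016 μm/a
  r_corr = 0.2401 + 0.5016 = 0.7417 μm/a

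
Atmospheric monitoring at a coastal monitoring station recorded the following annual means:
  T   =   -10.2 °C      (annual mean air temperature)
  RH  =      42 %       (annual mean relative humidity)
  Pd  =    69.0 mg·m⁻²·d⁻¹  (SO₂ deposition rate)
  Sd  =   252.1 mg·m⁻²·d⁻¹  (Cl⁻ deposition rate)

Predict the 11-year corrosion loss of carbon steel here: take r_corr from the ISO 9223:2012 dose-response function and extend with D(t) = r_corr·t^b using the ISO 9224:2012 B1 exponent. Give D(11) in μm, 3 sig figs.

D(11) = 35.6 μm

carbon steel: temperature factor f = +0.150·(-20.2) = -3.0300
  Pd branch = 1.77·Pd^0.52·e^(0.02·RH+f) = 1.791 μm/a
  Sd branch = 0.102·Sd^0.62·e^(0.033·RH+0.04·T) = 8.362 μm/a
  r_corr = 1.791 + 8.362 = 10.15 μm/a
ISO 9224: D(t) = r_corr · t^b with b = 0.523 (carbon steel, B1)
  D(11) = 10.15 × 11^0.523 = 10.15 × 3.505 = 35.58 μm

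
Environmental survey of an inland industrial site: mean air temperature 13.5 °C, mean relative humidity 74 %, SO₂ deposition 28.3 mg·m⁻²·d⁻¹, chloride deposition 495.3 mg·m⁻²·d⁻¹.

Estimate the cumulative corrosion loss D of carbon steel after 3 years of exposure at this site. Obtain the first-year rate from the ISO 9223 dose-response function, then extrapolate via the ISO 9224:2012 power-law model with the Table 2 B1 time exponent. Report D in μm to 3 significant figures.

carbon steel: T>10 °C ⇒ hinge -0.054·(13.5−10) = -0.1890
  Pd branch = 1.77·Pd^0.52·e^(0.02·RH+f) = 36.61 μm/a
  Cl⁻ term: 0.102·495.3^0.62·exp(0.033·74+0.04·13.5) = 94.29
  r_corr = 36.61 + 94.29 = 130.9 μm/a
Power-law: D(3) = r_corr · 3^0.523
  D(3) = 130.9 × 3^0.523 = 130.9 × 1.776 = 232.5 μm

D(3) = 233 μm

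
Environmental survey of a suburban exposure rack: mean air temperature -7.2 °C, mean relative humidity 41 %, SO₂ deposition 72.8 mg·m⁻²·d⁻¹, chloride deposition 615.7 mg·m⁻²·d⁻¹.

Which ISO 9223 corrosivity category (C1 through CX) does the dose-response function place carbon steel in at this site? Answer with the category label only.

carbon steel: T≤10 °C ⇒ hinge +0.150·(-7.2−10) = -2.5800
  SO₂ term: 1.77·72.8^0.52·exp(0.02·41-2.5800) = 2.831
  Cl⁻ term: 0.102·615.7^0.62·exp(0.033·41+0.04·-7.2) = 15.87
  r_corr = 2.831 + 15.87 = 18.7 μm/a
Category bounds: 1.3…25 μm/a bracket r_corr ⇒ C2

C2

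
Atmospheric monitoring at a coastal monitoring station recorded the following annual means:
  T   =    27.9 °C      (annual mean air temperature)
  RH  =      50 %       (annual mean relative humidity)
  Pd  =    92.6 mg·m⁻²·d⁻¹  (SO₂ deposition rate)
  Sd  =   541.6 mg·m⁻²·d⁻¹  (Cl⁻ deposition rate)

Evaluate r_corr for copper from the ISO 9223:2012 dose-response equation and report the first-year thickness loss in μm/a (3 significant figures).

r_corr = 1.41 μm/a

copper: temperature factor f = -0.080·(17.9) = -1.4320
  sulphur-dioxide contribution → 0.0785 μm/a
  chloride contribution → 1.331 μm/a
  ⇒ r_corr(copper) = 1.41 μm/a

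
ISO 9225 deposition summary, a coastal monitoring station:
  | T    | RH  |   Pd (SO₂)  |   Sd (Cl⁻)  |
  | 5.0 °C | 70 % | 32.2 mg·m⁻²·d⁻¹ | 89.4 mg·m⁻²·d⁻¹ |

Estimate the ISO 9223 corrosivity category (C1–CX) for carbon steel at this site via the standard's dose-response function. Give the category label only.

carbon steel: temperature factor f = +0.150·(-5.0) = -0.7500
  sulphur-dioxide contribution → 20.62 μm/a
  chloride contribution → 20.35 μm/a
  ⇒ r_corr(carbon steel) = 40.97 μm/a
Category bounds: 25…50 μm/a bracket r_corr ⇒ C3

C3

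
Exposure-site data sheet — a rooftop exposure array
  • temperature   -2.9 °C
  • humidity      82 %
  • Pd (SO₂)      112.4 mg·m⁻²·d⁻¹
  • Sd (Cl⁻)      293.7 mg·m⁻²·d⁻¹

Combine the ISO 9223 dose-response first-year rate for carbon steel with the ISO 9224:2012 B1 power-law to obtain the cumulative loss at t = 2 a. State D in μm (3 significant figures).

carbon steel: T≤10 °C ⇒ hinge +0.150·(-2.9−10) = -1.9350
  sulphur-dioxide contribution → 15.36 μm/a
  chloride contribution → 46.08 μm/a
  ⇒ r_corr(carbon steel) = 61.44 μm/a
Power-law: D(2) = r_corr · 2^0.523
  D(2) = 61.44 × 2^0.523 = 61.44 × 1.437 = 88.28 μm

D(2) = 88.3 μm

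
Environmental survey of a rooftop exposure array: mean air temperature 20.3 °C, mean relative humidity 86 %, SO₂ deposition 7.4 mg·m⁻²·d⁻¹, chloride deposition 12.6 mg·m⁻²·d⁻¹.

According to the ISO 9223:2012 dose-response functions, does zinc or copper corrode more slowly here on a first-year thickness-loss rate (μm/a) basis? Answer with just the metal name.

zinc

zinc: f(T) = -0.071·(T−10) [T>10 °C] = -0.7313
  Pd branch = 0.0129·Pd^0.44·e^(0.046·RH+f) = 0.7826 μm/a
  Sd branch = 0.0175·Sd^0.57·e^(0.008·RH+0.085·T) = 0.8287 μm/a
  r_corr = 0.7826 + 0.8287 = 1.611 μm/a
copper: temperature factor f = -0.080·(10.3) = -0.8240
  Pd branch = 0.0053·Pd^0.26·e^(0.059·RH+f) = 0.6252 μm/a
  Cl⁻ term: 0.01025·12.6^0.27·exp(0.036·86+0.049·20.3) = 1.214
  sum: 0.6252 + 1.214 → r_corr = 1.84 μm/a
Ordering by μm/a: copper (1.84) > zinc (1.61)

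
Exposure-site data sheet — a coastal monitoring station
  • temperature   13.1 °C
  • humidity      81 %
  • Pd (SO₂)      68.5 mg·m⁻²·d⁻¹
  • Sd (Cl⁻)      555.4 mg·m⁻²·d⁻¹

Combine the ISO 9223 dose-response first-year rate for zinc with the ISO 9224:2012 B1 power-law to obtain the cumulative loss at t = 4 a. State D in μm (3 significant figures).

zinc: f(T) = -0.071·(T−10) [T>10 °C] = -0.2201
  Pd branch = 0.0129·Pd^0.44·e^(0.046·RH+f) = 2.76 μm/a
  Cl⁻ term: 0.0175·555.4^0.57·exp(0.008·81+0.085·13.1) = 3.737
  r_corr = 2.76 + 3.737 = 6.496 μm/a
ISO 9224: D(t) = r_corr · t^b with b = 0.813 (zinc, B1)
  D(4) = 6.496 × 4^0.813 = 6.496 × 3.087 = 20.05 μm

D(4) = 20.1 μm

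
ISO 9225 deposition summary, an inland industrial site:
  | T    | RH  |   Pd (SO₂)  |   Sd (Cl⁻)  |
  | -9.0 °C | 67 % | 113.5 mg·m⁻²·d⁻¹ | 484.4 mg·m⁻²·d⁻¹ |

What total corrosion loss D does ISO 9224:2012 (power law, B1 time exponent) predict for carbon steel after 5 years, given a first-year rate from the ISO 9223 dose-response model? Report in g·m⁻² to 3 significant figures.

carbon steel: f(T) = +0.150·(T−10) [T≤10 °C] = -2.8500
  SO₂ term: 1.77·113.5^0.52·exp(0.02·67-2.8500) = 4.579
  Sd branch = 0.102·Sd^0.62·e^(0.033·RH+0.04·T) = 30.01 μm/a
  r_corr = 4.579 + 30.01 = 34.59 μm/a
ISO 9224: D(t) = r_corr · t^b with b = 0.523 (carbon steel, B1)
  D(5) = 34.59 × 5^0.523 = 34.59 × 2.32 = 80.27 μm
  Mass loss = 80.27 μm × 7.85 g/cm³ = 630.1 g·m⁻²

D(5) = 630 g·m⁻²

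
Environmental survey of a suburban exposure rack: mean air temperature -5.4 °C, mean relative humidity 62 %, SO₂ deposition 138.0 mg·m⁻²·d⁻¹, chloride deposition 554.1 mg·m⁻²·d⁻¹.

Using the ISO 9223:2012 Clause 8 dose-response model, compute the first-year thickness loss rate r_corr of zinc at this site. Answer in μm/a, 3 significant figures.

r_corr = 1.75 μm/a

zinc: f(T) = +0.038·(T−10) [T≤10 °C] = -0.5852
  Pd branch = 0.0129·Pd^0.44·e^(0.046·RH+f) = 1.088 μm/a
  Sd branch = 0.0175·Sd^0.57·e^(0.008·RH+0.085·T) = 0.6652 μm/a
  r_corr = 1.088 + 0.6652 = 1.753 μm/a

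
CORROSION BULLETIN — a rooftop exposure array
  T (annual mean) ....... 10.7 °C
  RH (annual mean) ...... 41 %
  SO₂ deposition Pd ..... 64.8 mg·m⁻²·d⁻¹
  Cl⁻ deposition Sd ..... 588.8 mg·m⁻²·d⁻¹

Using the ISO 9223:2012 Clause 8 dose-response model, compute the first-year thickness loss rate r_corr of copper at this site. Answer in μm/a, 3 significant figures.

r_corr = 0.591 μm/a

copper: T>10 °C ⇒ hinge -0.080·(10.7−10) = -0.0560
  SO₂ term: 0.0053·64.8^0.26·exp(0.059·41-0.0560) = 0.1665
  Sd branch = 0.01025·Sd^0.27·e^(0.036·RH+0.049·T) = 0.424 μm/a
  sum: 0.1665 + 0.424 → r_corr = 0.5905 μm/a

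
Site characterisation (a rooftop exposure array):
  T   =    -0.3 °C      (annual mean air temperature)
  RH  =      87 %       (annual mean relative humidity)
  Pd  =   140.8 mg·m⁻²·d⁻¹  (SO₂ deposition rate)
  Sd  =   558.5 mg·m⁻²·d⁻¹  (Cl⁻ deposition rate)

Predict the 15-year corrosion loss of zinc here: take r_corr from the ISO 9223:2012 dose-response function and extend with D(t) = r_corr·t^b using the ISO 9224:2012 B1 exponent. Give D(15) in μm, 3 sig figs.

zinc: temperature factor f = +0.038·(-10.3) = -0.3914
  SO₂ term: 0.0129·140.8^0.44·exp(0.046·87-0.3914) = 4.208
  Sd branch = 0.0175·Sd^0.57·e^(0.008·RH+0.085·T) = 1.259 μm/a
  r_corr = 4.208 + 1.259 = 5.467 μm/a
Power-law: D(15) = r_corr · 15^0.813
  D(15) = 5.467 × 15^0.813 = 5.467 × 9.04 = 49.42 μm

D(15) = 49.4 μm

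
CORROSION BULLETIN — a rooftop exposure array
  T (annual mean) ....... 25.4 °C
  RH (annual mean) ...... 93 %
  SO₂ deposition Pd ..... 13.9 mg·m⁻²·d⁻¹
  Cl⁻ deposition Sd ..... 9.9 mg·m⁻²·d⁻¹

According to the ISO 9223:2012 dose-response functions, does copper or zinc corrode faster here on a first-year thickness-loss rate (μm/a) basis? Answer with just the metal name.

copper

copper: f(T) = -0.080·(T−10) [T>10 °C] = -1.2320
  Pd branch = 0.0053·Pd^0.26·e^(0.059·RH+f) = 0.7403 μm/a
  Sd branch = 0.01025·Sd^0.27·e^(0.036·RH+0.049·T) = 1.88 μm/a
  r_corr = 0.7403 + 1.88 = 2.62 μm/a
zinc: f(T) = -0.071·(T−10) [T>10 °C] = -1.0934
  Pd branch = 0.0129·Pd^0.44·e^(0.046·RH+f) = 0.9921 μm/a
  Sd branch = 0.0175·Sd^0.57·e^(0.008·RH+0.085·T) = 1.178 μm/a
  sum: 0.9921 + 1.178 → r_corr = 2.171 μm/a
Ordering by μm/a: copper (2.62) > zinc (2.17)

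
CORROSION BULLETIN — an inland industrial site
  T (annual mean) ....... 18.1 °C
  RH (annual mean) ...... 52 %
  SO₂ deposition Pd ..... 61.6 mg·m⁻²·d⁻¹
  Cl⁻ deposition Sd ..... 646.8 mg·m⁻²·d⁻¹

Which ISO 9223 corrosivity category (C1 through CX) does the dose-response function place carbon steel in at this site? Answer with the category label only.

C5

carbon steel: temperature factor f = -0.054·(8.1) = -0.4374
  sulphur-dioxide contribution → 27.56 μm/a
  chloride contribution → 64.71 μm/a
  ⇒ r_corr(carbon steel) = 92.27 μm/a
92.3 μm/a falls in (80, 200] for carbon steel → category C5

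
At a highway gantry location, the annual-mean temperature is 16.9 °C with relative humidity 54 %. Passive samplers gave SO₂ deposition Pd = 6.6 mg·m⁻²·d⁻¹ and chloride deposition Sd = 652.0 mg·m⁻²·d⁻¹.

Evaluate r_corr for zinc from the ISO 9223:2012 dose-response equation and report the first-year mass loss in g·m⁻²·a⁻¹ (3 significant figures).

r_corr = 34.1 g·m⁻²·a⁻¹

zinc: temperature factor f = -0.071·(6.9) = -0.4899
  Pd branch = 0.0129·Pd^0.44·e^(0.046·RH+f) = 0.2174 μm/a
  Sd branch = 0.0175·Sd^0.57·e^(0.008·RH+0.085·T) = 4.557 μm/a
  sum: 0.2174 + 4.557 → r_corr = 4.774 μm/a
Convert to mass loss: 4.774 μm/a × 7.14 g/cm³ = 34.09 g·m⁻²·a⁻¹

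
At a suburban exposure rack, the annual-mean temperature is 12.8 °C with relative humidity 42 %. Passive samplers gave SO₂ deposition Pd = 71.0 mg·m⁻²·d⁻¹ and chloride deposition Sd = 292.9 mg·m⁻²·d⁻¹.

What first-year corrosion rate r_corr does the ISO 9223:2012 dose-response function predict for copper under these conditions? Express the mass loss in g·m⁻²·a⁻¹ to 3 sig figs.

copper: f(T) = -0.080·(T−10) [T>10 °C] = -0.2240
  Pd branch = 0.0053·Pd^0.26·e^(0.059·RH+f) = 0.1529 μm/a
  Sd branch = 0.01025·Sd^0.27·e^(0.036·RH+0.049·T) = 0.4034 μm/a
  sum: 0.1529 + 0.4034 → r_corr = 0.5564 μm/a
Convert to mass loss: 0.5564 μm/a × 8.96 g/cm³ = 4.985 g·m⁻²·a⁻¹

r_corr = 4.99 g·m⁻²·a⁻¹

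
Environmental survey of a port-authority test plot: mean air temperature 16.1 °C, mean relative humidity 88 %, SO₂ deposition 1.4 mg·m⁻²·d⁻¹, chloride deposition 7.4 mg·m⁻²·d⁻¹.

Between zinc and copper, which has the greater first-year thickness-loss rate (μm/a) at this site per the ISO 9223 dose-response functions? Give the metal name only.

zinc: temperature factor f = -0.071·(6.1) = -0.4331
  sulphur-dioxide contribution → 0.5557 μm/a
  chloride contribution → 0.4351 μm/a
  ⇒ r_corr(zinc) = 0.9908 μm/a
copper: T>10 °C ⇒ hinge -0.080·(16.1−10) = -0.4880
  sulphur-dioxide contribution → 0.6385 μm/a
  chloride contribution → 0.9202 μm/a
  ⇒ r_corr(copper) = 1.559 μm/a
Ordering by μm/a: copper (1.56) > zinc (0.991)

copper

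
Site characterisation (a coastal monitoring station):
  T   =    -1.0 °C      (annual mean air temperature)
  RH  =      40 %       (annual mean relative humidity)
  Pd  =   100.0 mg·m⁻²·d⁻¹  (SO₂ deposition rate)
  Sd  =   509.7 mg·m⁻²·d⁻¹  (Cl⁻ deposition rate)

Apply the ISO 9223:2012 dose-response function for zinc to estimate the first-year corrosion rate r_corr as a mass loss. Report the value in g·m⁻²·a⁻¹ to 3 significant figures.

r_corr = 8.42 g·m⁻²·a⁻¹

zinc: T≤10 °C ⇒ hinge +0.038·(-1.0−10) = -0.4180
  Pd branch = 0.0129·Pd^0.44·e^(0.046·RH+f) = 0.4057 μm/a
  Sd branch = 0.0175·Sd^0.57·e^(0.008·RH+0.085·T) = 0.7732 μm/a
  r_corr = 0.4057 + 0.7732 = 1.179 μm/a
Convert to mass loss: 1.179 μm/a × 7.14 g/cm³ = 8.417 g·m⁻²·a⁻¹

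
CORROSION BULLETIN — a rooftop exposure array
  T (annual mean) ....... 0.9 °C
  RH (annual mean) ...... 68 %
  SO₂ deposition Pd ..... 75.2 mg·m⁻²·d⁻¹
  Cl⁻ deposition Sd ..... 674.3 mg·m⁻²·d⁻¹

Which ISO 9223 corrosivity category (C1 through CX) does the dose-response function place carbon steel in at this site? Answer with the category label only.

carbon steel: temperature factor f = +0.150·(-9.1) = -1.3650
  Pd branch = 1.77·Pd^0.52·e^(0.02·RH+f) = 16.65 μm/a
  Sd branch = 0.102·Sd^0.62·e^(0.033·RH+0.04·T) = 56.58 μm/a
  r_corr = 16.65 + 56.58 = 73.23 μm/a
ISO 9223 Table 2 (carbon steel): 50 < 73.2 ≤ 80 μm/a ⇒ C4

C4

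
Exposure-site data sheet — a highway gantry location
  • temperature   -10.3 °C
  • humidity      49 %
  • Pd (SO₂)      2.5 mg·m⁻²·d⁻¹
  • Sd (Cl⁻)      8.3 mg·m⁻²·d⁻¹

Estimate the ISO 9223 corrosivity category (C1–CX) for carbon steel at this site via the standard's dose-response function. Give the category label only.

carbon steel: temperature factor f = +0.150·(-20.3) = -3.0450
  sulphur-dioxide contribution → 0.3615 μm/a
  chloride contribution → 1.264 μm/a
  total first-year rate 1.625 μm/a
ISO 9223 Table 2 (carbon steel): 1.3 < 1.63 ≤ 25 μm/a ⇒ C2

C2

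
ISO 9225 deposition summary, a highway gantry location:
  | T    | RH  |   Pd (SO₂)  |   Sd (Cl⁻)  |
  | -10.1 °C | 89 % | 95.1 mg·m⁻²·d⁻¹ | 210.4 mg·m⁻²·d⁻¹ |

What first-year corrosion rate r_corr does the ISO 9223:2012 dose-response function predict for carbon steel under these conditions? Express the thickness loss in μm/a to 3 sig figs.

r_corr = 40.9 μm/a

carbon steel: temperature factor f = +0.150·(-20.1) = -3.0150
  SO₂ term: 1.77·95.1^0.52·exp(0.02·89-3.0150) = 5.499
  Cl⁻ term: 0.102·210.4^0.62·exp(0.033·89+0.04·-10.1) = 35.4
  r_corr = 5.499 + 35.4 = 40.9 μm/a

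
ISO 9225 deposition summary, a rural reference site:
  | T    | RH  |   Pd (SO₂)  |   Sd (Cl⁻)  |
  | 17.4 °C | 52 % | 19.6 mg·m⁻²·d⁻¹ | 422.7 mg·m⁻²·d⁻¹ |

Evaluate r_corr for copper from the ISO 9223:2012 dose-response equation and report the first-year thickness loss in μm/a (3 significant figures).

copper: f(T) = -0.080·(T−10) [T>10 °C] = -0.5920
  Pd branch = 0.0053·Pd^0.26·e^(0.059·RH+f) = 0.1366 μm/a
  Cl⁻ term: 0.01025·422.7^0.27·exp(0.036·52+0.049·17.4) = 0.7999
  r_corr = 0.1366 + 0.7999 = 0.9365 μm/a

r_corr = 0.937 μm/a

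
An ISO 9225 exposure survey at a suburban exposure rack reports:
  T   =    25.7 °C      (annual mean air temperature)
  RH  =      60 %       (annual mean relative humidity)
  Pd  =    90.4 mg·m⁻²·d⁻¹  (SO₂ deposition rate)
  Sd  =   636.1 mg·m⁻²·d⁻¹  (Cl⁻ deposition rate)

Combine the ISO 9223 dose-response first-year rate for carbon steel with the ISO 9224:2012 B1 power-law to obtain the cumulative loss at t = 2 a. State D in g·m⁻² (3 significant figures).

D(2) = 1.57e+03 g·m⁻²

carbon steel: T>10 °C ⇒ hinge -0.054·(25.7−10) = -0.8478
  Pd branch = 1.77·Pd^0.52·e^(0.02·RH+f) = 26.19 μm/a
  Sd branch = 0.102·Sd^0.62·e^(0.033·RH+0.04·T) = 113 μm/a
  sum: 26.19 + 113 → r_corr = 139.2 μm/a
Long-term exponent b (ISO 9224 Table 2, B1) = 0.523
  D(2) = 139.2 × 2^0.523 = 139.2 × 1.437 = 200 μm
  Mass loss = 200 μm × 7.85 g/cm³ = 1570 g·m⁻²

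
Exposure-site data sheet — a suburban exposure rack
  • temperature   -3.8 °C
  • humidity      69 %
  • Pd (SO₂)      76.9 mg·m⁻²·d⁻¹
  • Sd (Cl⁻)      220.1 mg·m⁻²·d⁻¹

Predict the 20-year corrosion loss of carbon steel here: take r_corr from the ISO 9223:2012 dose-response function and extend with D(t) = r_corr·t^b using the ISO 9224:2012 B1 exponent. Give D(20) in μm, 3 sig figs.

carbon steel: f(T) = +0.150·(T−10) [T≤10 °C] = -2.0700
  Pd branch = 1.77·Pd^0.52·e^(0.02·RH+f) = 8.492 μm/a
  Sd branch = 0.102·Sd^0.62·e^(0.033·RH+0.04·T) = 24.2 μm/a
  sum: 8.492 + 24.2 → r_corr = 32.7 μm/a
Long-term exponent b (ISO 9224 Table 2, B1) = 0.523
  D(20) = 32.7 × 20^0.523 = 32.7 × 4.791 = 156.7 μm

D(20) = 157 μm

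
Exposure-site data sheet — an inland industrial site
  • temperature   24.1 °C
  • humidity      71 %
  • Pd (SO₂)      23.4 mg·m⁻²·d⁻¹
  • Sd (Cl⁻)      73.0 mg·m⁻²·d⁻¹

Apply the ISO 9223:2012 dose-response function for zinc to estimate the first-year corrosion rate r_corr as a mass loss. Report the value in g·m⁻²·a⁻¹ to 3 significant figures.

zinc: T>10 °C ⇒ hinge -0.071·(24.1−10) = -1.0011
  Pd branch = 0.0129·Pd^0.44·e^(0.046·RH+f) = 0.4974 μm/a
  Sd branch = 0.0175·Sd^0.57·e^(0.008·RH+0.085·T) = 2.764 μm/a
  sum: 0.4974 + 2.764 → r_corr = 3.261 μm/a
Convert to mass loss: 3.261 μm/a × 7.14 g/cm³ = 23.28 g·m⁻²·a⁻¹

r_corr = 23.3 g·m⁻²·a⁻¹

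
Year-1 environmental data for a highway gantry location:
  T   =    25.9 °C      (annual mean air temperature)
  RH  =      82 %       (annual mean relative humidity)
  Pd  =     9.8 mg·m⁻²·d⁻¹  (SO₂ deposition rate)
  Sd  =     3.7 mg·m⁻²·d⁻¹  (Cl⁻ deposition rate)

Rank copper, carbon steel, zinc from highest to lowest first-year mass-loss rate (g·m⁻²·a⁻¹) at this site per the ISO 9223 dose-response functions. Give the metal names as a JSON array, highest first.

["carbon steel", "copper", "zinc"]

copper: T>10 °C ⇒ hinge -0.080·(25.9−10) = -1.2720
  Pd branch = 0.0053·Pd^0.26·e^(0.059·RH+f) = 0.3394 μm/a
  Cl⁻ term: 0.01025·3.7^0.27·exp(0.036·82+0.049·25.9) = 0.9939
  sum: 0.3394 + 0.9939 → r_corr = 1.333 μm/a
  mass loss = 1.333 μm/a × 8.96 g/cm³ = 11.95 g·m⁻²·a⁻¹
carbon steel: temperature factor f = -0.054·(15.9) = -0.8586
  Pd branch = 1.77·Pd^0.52·e^(0.02·RH+f) = 12.67 μm/a
  Sd branch = 0.102·Sd^0.62·e^(0.033·RH+0.04·T) = 9.683 μm/a
  r_corr = 12.67 + 9.683 = 22.35 μm/a
  mass loss = 22.35 μm/a × 7.85 g/cm³ = 175.5 g·m⁻²·a⁻¹
zinc: T>10 °C ⇒ hinge -0.071·(25.9−10) = -1.1289
  Pd branch = 0.0129·Pd^0.44·e^(0.046·RH+f) = 0.495 μm/a
  Sd branch = 0.0175·Sd^0.57·e^(0.008·RH+0.085·T) = 0.6426 μm/a
  r_corr = 0.495 + 0.6426 = 1.138 μm/a
  mass loss = 1.138 μm/a × 7.14 g/cm³ = 8.122 g·m⁻²·a⁻¹
Ordering by g·m⁻²·a⁻¹: carbon steel (175) > copper (11.9) > zinc (8.12)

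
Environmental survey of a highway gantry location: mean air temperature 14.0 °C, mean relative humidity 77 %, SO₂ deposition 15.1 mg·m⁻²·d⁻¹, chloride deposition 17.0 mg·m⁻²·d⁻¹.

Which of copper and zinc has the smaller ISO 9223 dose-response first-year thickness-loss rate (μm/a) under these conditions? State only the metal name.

copper

copper: T>10 °C ⇒ hinge -0.080·(14.0−10) = -0.3200
  SO₂ term: 0.0053·15.1^0.26·exp(0.059·77-0.3200) = 0.7325
  Sd branch = 0.01025·Sd^0.27·e^(0.036·RH+0.049·T) = 0.6994 μm/a
  r_corr = 0.7325 + 0.6994 = 1.432 μm/a
zinc: temperature factor f = -0.071·(4.0) = -0.2840
  SO₂ term: 0.0129·15.1^0.44·exp(0.046·77-0.2840) = 1.107
  Cl⁻ term: 0.0175·17.0^0.57·exp(0.008·77+0.085·14.0) = 0.5355
  r_corr = 1.107 + 0.5355 = 1.643 μm/a
Ordering by μm/a: zinc (1.64) > copper (1.43)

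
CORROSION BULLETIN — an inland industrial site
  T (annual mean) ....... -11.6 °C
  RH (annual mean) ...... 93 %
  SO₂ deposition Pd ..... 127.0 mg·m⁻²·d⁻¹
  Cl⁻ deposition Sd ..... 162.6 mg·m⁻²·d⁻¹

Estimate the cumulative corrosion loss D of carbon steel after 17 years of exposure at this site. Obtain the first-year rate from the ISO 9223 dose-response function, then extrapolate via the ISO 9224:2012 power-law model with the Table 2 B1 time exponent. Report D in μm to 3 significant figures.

D(17) = 167 μm

carbon steel: T≤10 °C ⇒ hinge +0.150·(-11.6−10) = -3.2400
  SO₂ term: 1.77·127.0^0.52·exp(0.02·93-3.2400) = 5.529
  Cl⁻ term: 0.102·162.6^0.62·exp(0.033·93+0.04·-11.6) = 32.42
  sum: 5.529 + 32.42 → r_corr = 37.95 μm/a
ISO 9224: D(t) = r_corr · t^b with b = 0.523 (carbon steel, B1)
  D(17) = 37.95 × 17^0.523 = 37.95 × 4.401 = 167 μm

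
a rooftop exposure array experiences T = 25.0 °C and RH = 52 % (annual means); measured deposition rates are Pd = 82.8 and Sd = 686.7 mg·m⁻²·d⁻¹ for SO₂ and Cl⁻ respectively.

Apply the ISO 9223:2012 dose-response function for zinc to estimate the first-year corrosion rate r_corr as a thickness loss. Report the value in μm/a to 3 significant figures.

r_corr = 9.53 μm/a

zinc: T>10 °C ⇒ hinge -0.071·(25.0−10) = -1.0650
  SO₂ term: 0.0129·82.8^0.44·exp(0.046·52-1.0650) = 0.3395
  Sd branch = 0.0175·Sd^0.57·e^(0.008·RH+0.085·T) = 9.195 μm/a
  r_corr = 0.3395 + 9.195 = 9.534 μm/a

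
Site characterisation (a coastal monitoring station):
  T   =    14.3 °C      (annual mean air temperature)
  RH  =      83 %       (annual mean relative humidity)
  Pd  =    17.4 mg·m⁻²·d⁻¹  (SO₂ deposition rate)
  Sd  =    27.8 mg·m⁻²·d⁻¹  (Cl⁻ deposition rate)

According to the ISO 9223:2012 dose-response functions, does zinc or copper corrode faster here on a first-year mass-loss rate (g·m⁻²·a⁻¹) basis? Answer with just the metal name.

copper

zinc: temperature factor f = -0.071·(4.3) = -0.3053
  Pd branch = 0.0129·Pd^0.44·e^(0.046·RH+f) = 1.52 μm/a
  Sd branch = 0.0175·Sd^0.57·e^(0.008·RH+0.085·T) = 0.7628 μm/a
  sum: 1.52 + 0.7628 → r_corr = 2.283 μm/a
  mass loss = 2.283 μm/a × 7.14 g/cm³ = 16.3 g·m⁻²·a⁻¹
copper: T>10 °C ⇒ hinge -0.080·(14.3−10) = -0.3440
  Pd branch = 0.0053·Pd^0.26·e^(0.059·RH+f) = 1.057 μm/a
  Cl⁻ term: 0.01025·27.8^0.27·exp(0.036·83+0.049·14.3) = 1.006
  r_corr = 1.057 + 1.006 = 2.063 μm/a
  mass loss = 2.063 μm/a × 8.96 g/cm³ = 18.49 g·m⁻²·a⁻¹
Ordering by g·m⁻²·a⁻¹: copper (18.5) > zinc (16.3)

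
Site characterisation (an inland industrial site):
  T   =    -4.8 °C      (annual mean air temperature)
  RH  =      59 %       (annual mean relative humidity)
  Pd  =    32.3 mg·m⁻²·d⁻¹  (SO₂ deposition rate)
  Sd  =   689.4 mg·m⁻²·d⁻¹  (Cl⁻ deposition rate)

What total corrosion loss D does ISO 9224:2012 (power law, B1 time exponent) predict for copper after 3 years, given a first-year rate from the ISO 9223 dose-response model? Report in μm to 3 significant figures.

D(3) = 0.960 μm

copper: temperature factor f = +0.126·(-14.8) = -1.8648
  Pd branch = 0.0053·Pd^0.26·e^(0.059·RH+f) = 0.06585 μm/a
  Sd branch = 0.01025·Sd^0.27·e^(0.036·RH+0.049·T) = 0.3957 μm/a
  r_corr = 0.06585 + 0.3957 = 0.4616 μm/a
Power-law: D(3) = r_corr · 3^0.667
  D(3) = 0.4616 × 3^0.667 = 0.4616 × 2.081 = 0.9605 μm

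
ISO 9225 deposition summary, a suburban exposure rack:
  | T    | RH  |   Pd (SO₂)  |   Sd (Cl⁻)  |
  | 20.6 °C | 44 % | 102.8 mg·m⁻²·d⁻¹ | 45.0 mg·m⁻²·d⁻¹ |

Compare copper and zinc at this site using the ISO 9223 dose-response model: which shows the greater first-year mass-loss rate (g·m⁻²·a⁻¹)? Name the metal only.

zinc

copper: temperature factor f = -0.080·(10.6) = -0.8480
  SO₂ term: 0.0053·102.8^0.26·exp(0.059·44-0.8480) = 0.1015
  Sd branch = 0.01025·Sd^0.27·e^(0.036·RH+0.049·T) = 0.3832 μm/a
  sum: 0.1015 + 0.3832 → r_corr = 0.4847 μm/a
  mass loss = 0.4847 μm/a × 8.96 g/cm³ = 4.343 g·m⁻²·a⁻¹
zinc: f(T) = -0.071·(T−10) [T>10 °C] = -0.7526
  Pd branch = 0.0129·Pd^0.44·e^(0.046·RH+f) = 0.3532 μm/a
  Sd branch = 0.0175·Sd^0.57·e^(0.008·RH+0.085·T) = 1.255 μm/a
  sum: 0.3532 + 1.255 → r_corr = 1.608 μm/a
  mass loss = 1.608 μm/a × 7.14 g/cm³ = 11.48 g·m⁻²·a⁻¹
Ordering by g·m⁻²·a⁻¹: zinc (11.5) > copper (4.34)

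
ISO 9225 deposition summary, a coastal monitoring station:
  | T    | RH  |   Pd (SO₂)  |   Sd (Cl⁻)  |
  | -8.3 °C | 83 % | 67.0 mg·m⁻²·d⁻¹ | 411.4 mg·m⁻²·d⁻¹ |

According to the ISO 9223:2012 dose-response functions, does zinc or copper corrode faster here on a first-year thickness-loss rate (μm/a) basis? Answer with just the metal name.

zinc: f(T) = +0.038·(T−10) [T≤10 °C] = -0.6954
  Pd branch = 0.0129·Pd^0.44·e^(0.046·RH+f) = 1.863 μm/a
  Cl⁻ term: 0.0175·411.4^0.57·exp(0.008·83+0.085·-8.3) = 0.519
  sum: 1.863 + 0.519 → r_corr = 2.382 μm/a
copper: T≤10 °C ⇒ hinge +0.126·(-8.3−10) = -2.3058
  SO₂ term: 0.0053·67.0^0.26·exp(0.059·83-2.3058) = 0.2111
  Cl⁻ term: 0.01025·411.4^0.27·exp(0.036·83+0.049·-8.3) = 0.688
  sum: 0.2111 + 0.688 → r_corr = 0.8991 μm/a
Ordering by μm/a: zinc (2.38) > copper (0.899)

zinc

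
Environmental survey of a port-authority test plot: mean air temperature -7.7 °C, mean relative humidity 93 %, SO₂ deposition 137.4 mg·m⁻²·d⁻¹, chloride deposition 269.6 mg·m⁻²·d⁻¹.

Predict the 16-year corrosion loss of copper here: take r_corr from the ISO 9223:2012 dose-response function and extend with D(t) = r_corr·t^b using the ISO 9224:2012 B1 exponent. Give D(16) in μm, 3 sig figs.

D(16) = 8.90 μm

copper: f(T) = +0.126·(T−10) [T≤10 °C] = -2.2302
  sulphur-dioxide contribution → 0.495 μm/a
  chloride contribution → 0.9061 μm/a
  ⇒ r_corr(copper) = 1.401 μm/a
ISO 9224: D(t) = r_corr · t^b with b = 0.667 (copper, B1)
  D(16) = 1.401 × 16^0.667 = 1.401 × 6.355 = 8.904 μm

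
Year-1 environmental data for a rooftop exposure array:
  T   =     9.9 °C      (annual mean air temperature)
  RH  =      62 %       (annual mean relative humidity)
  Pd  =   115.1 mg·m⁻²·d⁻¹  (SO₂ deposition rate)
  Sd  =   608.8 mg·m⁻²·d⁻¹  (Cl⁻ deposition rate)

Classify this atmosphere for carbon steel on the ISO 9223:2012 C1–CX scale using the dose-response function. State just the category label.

C5

carbon steel: f(T) = +0.150·(T−10) [T≤10 °C] = -0.0150
  Pd branch = 1.77·Pd^0.52·e^(0.02·RH+f) = 71.08 μm/a
  Sd branch = 0.102·Sd^0.62·e^(0.033·RH+0.04·T) = 62.45 μm/a
  sum: 71.08 + 62.45 → r_corr = 133.5 μm/a
Category bounds: 80…200 μm/a bracket r_corr ⇒ C5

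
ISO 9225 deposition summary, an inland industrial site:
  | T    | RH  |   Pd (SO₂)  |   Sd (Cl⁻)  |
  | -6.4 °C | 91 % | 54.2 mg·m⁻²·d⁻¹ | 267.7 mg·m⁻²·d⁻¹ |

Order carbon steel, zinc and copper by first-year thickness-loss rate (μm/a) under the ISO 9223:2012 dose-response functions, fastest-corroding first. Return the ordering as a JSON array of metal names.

["carbon steel", "zinc", "copper"]

carbon steel: T≤10 °C ⇒ hinge +0.150·(-6.4−10) = -2.4600
  SO₂ term: 1.77·54.2^0.52·exp(0.02·91-2.4600) = 7.442
  Cl⁻ term: 0.102·267.7^0.62·exp(0.033·91+0.04·-6.4) = 50.9
  r_corr = 7.442 + 50.9 = 58.35 μm/a
zinc: temperature factor f = +0.038·(-16.4) = -0.6232
  SO₂ term: 0.0129·54.2^0.44·exp(0.046·91-0.6232) = 2.635
  Sd branch = 0.0175·Sd^0.57·e^(0.008·RH+0.085·T) = 0.509 μm/a
  sum: 2.635 + 0.509 → r_corr = 3.144 μm/a
copper: f(T) = +0.126·(T−10) [T≤10 °C] = -2.0664
  SO₂ term: 0.0053·54.2^0.26·exp(0.059·91-2.0664) = 0.4068
  Sd branch = 0.01025·Sd^0.27·e^(0.036·RH+0.049·T) = 0.8969 μm/a
  r_corr = 0.4068 + 0.8969 = 1.304 μm/a
Ordering by μm/a: carbon steel (58.3) > zinc (3.14) > copper (1.3)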